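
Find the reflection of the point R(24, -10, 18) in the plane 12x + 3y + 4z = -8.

n = (12, 3, 4), |n|² = 169, n·R − (-8) = 338, so t = 338/169 = 2.
Foot F = R − 2·n = (0, -16, 10); the reflection is 2F − R = (-24, -22, 2).

(-24, -22, 2)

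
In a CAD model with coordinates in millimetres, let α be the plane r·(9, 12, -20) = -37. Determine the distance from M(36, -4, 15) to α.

Normal vector n = (9, 12, -20), and n·(36, -4, 15) - (-37) = 13.
|n| = √(81 + 144 + 400) = 25, so the distance is |13|/25 = 13/25.

13/25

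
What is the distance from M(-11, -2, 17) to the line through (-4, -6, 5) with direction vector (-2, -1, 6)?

3√5

Direction vector d = (-2, -1, 6).
AP = (-7, 4, 12); AP·d = 82, |AP|² = 209, |d|² = 41.
distance² = |AP|² − (AP·d)²/|d|² = 209 − 6724/41 = 45, so the distance is 3√5.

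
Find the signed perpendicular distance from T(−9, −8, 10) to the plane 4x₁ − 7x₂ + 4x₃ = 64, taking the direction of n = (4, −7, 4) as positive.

n·T − 64 = -4.
|n| = 9, so the signed distance is -4/9.

-4/9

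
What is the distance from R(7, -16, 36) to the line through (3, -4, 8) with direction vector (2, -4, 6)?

4√3

Direction vector d = (2, -4, 6).
AP = (4, -12, 28); AP·d = 224, |AP|² = 944, |d|² = 56.
distance² = |AP|² − (AP·d)²/|d|² = 944 − 50176/56 = 48, so the distance is 4√3.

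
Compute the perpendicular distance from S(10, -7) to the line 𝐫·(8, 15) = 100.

125/17

The normal to the line is n = (8, 15) with |n| = 17.
|n·S − 100| = |-25 − 100| = 125, so the distance is 125/17.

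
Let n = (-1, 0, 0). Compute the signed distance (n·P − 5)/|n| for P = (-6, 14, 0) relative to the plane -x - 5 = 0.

1

n·P − 5 = 1.
|n| = 1, so the signed distance is 1/1 = 1.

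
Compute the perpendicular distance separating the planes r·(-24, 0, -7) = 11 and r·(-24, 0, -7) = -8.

19/25

Both planes have normal n = (-24, 0, -7), |n| = 25. Any point on the first plane is at distance |(-8) − 11|/|n| = 19/25 from the second.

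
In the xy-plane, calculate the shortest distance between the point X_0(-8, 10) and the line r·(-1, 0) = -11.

The normal to the line is n = (-1, 0) with |n| = 1.
|n·X_0 − (-11)| = |8 − (-11)| = 19, so the distance is 19/1 = 19.

19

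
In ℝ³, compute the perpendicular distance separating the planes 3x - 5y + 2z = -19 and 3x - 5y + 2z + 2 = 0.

With common normal n = (3, -5, 2) (|n| = √38), the distance is |(-19) − (-2)|/|n| = 17/√38.

17/√38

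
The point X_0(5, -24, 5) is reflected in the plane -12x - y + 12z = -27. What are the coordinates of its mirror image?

n = (-12, -1, 12), |n|² = 289, n·X_0 − (-27) = 51, so t = 51/289 = 3/17.
Foot F = X_0 − (3/17)·n = (121/17, -405/17, 49/17); the reflection is 2F − X_0 = (157/17, -402/17, 13/17).

(157/17, -402/17, 13/17)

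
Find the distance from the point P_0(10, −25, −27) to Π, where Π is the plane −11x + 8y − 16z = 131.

Normal vector n = (−11, 8, −16), and n·(10, −25, −27) − 131 = −9.
|n| = √(121 + 64 + 256) = 21, so the distance is |-9|/21 = 3/7.

3/7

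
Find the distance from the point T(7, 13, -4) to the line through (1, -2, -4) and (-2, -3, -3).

9√2

A direction vector is d = (-3, -1, 1).
AP = (6, 15, 0); AP·d = -33, |AP|² = 261, |d|² = 11.
distance² = |AP|² − (AP·d)²/|d|² = 261 − 1089/11 = 162, so the distance is 9√2.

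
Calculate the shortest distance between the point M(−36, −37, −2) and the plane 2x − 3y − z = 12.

n = (2, −3, −1); n·P − 12 = 29; |n| = √14; distance = 29/√14.

29√14/14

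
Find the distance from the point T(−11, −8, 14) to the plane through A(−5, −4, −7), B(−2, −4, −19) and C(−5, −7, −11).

AB = (3, 0, −12) and AC = (0, −3, −4), so a normal is n = AB × AC = (−36, 12, −9).
Then n·(−11, −8, 14) − 195 = −21.
|n| = √(1296 + 144 + 81) = 39, so the distance is |-21|/39 = 7/13.

7/13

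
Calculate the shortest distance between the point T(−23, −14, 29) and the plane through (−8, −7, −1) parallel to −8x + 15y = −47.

15/17

Parallel planes share the normal n = (−8, 15, 0); since (−8, −7, −1) lies on the plane, its equation is −8x + 15y = -41.
d = |(-8)·(-23) + 15·(-14) − (-41)| / √(64 + 225 + 0) = |15| / 17 = 15/17.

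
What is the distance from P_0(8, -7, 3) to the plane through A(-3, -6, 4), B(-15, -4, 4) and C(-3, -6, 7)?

5√37/37

AB = (-12, 2, 0) and AC = (0, 0, 3), so a normal is n = AB × AC = (6, 36, 0).
d = |6·8 + 36·(-7) − (-234)| / √(36 + 1296 + 0) = |30| / (6√37) = 5√37/37.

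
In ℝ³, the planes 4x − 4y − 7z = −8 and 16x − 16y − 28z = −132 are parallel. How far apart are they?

Divide the second equation by 4 to match normals: 4x − 4y − 7z = -33.
With common normal n = (4, −4, −7) (|n| = 9), the distance is |(-8) − (-33)|/|n| = 25/9.

25/9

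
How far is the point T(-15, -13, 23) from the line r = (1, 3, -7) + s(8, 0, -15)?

16

Direction vector d = (8, 0, -15).
AP = (-16, -16, 30); AP·d = -578, |AP|² = 1412, |d|² = 289.
distance² = |AP|² − (AP·d)²/|d|² = 1412 − 334084/289 = 256, so the distance is 16.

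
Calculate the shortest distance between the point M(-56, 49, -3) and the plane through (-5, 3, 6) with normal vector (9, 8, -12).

The plane has equation n·(r − (-5, 3, 6)) = 0, i.e. n·r = -93.
d = |9·(-56) + 8·49 + (-12)·(-3) − (-93)| / √(81 + 64 + 144) = |17| / 17 = 1.

1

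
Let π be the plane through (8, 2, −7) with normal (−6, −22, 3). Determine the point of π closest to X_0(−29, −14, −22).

n = (−6, −22, 3), |n|² = 529, and n·X_0 − (-113) = 529.
t = 529/529 = 1, so the foot is X_0 − t·n = (−29, −14, −22) − 1·(−6, −22, 3) = (−23, 8, −25).

(-23, 8, -25)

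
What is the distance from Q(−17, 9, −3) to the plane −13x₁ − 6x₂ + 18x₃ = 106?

Normal vector n = (−13, −6, 18), and n·(−17, 9, −3) − 106 = 7.
|n| = √(169 + 36 + 324) = 23, so the distance is |7|/23 = 7/23.

7/23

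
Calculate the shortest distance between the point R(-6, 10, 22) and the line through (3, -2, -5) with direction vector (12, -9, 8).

3√106

Direction vector d = (12, -9, 8).
AP = (-9, 12, 27); AP·d = 0, |AP|² = 954, |d|² = 289.
distance² = |AP|² − (AP·d)²/|d|² = 954 − 0/289 = 954, so the distance is 3√106.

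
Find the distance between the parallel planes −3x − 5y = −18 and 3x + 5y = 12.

Divide the second equation by -1 to match normals: −3x − 5y = -12.
Both planes have normal n = (−3, −5, 0), |n| = √34. Any point on the first plane is at distance |(-12) − (-18)|/|n| = 6/√34 = 3√34/17 from the second.

3√34/17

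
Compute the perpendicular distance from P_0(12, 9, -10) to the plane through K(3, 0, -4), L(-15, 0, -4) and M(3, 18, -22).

3/√2

KL = (-18, 0, 0) and KM = (0, 18, -18), so a normal is n = KL × KM = (0, -324, -324).
Then n·(12, 9, -10) - 1296 = -972.
|n| = √(0 + 104976 + 104976) = 324√2, so the distance is |-972|/(324√2) = 3/√2.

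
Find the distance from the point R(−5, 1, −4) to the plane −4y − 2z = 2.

1/√5

Normal vector n = (0, −4, −2), and n·(−5, 1, −4) − 2 = 2.
|n| = √(0 + 16 + 4) = 2√5, so the distance is |2|/(2√5) = √5/5.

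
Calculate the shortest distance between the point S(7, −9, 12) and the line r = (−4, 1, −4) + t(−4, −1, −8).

3√17

Direction vector d = (−4, −1, −8).
AP = (11, −10, 16); AP·d = -162, |AP|² = 477, |d|² = 81.
distance² = |AP|² − (AP·d)²/|d|² = 477 − 26244/81 = 153, so the distance is 3√17.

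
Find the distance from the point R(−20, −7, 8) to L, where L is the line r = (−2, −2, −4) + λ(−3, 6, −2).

Direction vector d = (−3, 6, −2).
AP = (−18, −5, 12), and AP × d = (−62, −72, −123).
|AP × d|² = 24157 and |d|² = 49, so the distance is √(24157/49) = √493.

√493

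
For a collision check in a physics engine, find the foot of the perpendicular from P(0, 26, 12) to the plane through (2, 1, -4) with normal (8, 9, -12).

n = (8, 9, -12), |n|² = 289, and n·P − 73 = 17.
t = 17/289 = 1/17, so the foot is P − t·n = (0, 26, 12) − (1/17)·(8, 9, -12) = (-8/17, 433/17, 216/17).

(-8/17, 433/17, 216/17)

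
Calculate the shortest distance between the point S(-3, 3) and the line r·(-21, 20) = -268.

The normal to the line is n = (-21, 20) with |n| = 29.
|n·S − (-268)| = |123 − (-268)| = 391, so the distance is 391/29.

391/29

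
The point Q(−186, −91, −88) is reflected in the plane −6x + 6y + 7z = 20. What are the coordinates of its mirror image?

(-2118/11, -929/11, -884/11)

With n = (−6, 6, 7), the signed offset is (n·Q − 20)/|n|² = -66/121 = -6/11.
Q' = Q − 2t·n = (−186, −91, −88) − (-12/11)·(−6, 6, 7) = (−2118/11, −929/11, −884/11).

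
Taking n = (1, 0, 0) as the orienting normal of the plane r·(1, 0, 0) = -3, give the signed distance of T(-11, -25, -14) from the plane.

-8

n·T − (-3) = -8.
|n| = 1, so the signed distance is -8/1 = -8.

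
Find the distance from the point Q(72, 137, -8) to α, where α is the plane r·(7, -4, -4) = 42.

Normal vector n = (7, -4, -4), and n·(72, 137, -8) - 42 = -54.
|n| = √(49 + 16 + 16) = 9, so the distance is |-54|/9 = 6.

6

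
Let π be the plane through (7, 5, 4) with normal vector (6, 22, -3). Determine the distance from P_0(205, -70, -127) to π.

The plane has equation n·(r − (7, 5, 4)) = 0, i.e. n·r = 140.
Then n·(205, -70, -127) - 140 = -69.
|n| = √(36 + 484 + 9) = 23, so the distance is |-69|/23 = 3.

3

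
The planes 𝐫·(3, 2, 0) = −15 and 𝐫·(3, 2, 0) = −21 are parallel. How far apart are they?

With common normal n = (3, 2, 0) (|n| = √13), the distance is |(-15) − (-21)|/|n| = 6/√13 = 6√13/13.

6√13/13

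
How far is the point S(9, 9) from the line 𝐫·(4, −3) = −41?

10

d = |4·9 + (-3)·9 − (-41)| / √(16 + 9) = |50|/5 = 10.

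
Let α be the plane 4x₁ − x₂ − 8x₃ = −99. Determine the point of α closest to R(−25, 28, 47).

The perpendicular from R has direction n = (4, −1, −8): r = (−25, 28, 47) + t(4, −1, −8).
Substitute into the plane: n·(R + tn) = -99 gives -504 + 81t = -99, so t = 5.
Foot = (−25, 28, 47) + 5·(4, −1, −8) = (−5, 23, 7).

(-5, 23, 7)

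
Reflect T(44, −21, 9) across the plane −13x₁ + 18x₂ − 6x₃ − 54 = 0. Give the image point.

(-8, 51, -15)

With n = (−13, 18, −6), the signed offset is (n·T − 54)/|n|² = -1058/529 = -2.
T' = T − 2t·n = (44, −21, 9) − (-4)·(−13, 18, −6) = (−8, 51, −15).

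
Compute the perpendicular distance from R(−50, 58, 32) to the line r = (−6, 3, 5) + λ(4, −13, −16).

√1721

Direction vector d = (4, −13, −16).
AP = (−44, 55, 27), and AP × d = (−529, −596, 352).
|AP × d|² = 758961 and |d|² = 441, so the distance is √(758961/441) = √1721.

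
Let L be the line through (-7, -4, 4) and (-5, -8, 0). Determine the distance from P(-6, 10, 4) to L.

2√29

A direction vector is d = (2, -4, -4).
AP = (1, 14, 0); AP·d = -54, |AP|² = 197, |d|² = 36.
distance² = |AP|² − (AP·d)²/|d|² = 197 − 2916/36 = 116, so the distance is 2√29.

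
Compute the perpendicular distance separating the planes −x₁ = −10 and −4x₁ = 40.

20

Divide the second equation by 4 to match normals: −x₁ = 10.
Both planes have normal n = (−1, 0, 0), |n| = 1. Any point on the first plane is at distance |10 − (-10)|/|n| = 20/1 = 20 from the second.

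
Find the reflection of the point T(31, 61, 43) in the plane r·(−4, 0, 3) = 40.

With n = (−4, 0, 3), the signed offset is (n·T − 40)/|n|² = -35/25 = -7/5.
T' = T − 2t·n = (31, 61, 43) − (-14/5)·(−4, 0, 3) = (99/5, 61, 257/5).

(99/5, 61, 257/5)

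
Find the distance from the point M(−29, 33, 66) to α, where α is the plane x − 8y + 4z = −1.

n = (1, −8, 4); n·P − (-1) = -28; |n| = 9; distance = 28/9.

28/9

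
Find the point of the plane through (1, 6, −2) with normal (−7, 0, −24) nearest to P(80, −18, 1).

(73, -18, -23)

The perpendicular from P has direction n = (−7, 0, −24): r = (80, −18, 1) + μ(−7, 0, −24).
Substitute into the plane: n·(P + μn) = 41 gives -584 + 625μ = 41, so μ = 1.
Foot = (80, −18, 1) + 1·(−7, 0, −24) = (73, −18, −23).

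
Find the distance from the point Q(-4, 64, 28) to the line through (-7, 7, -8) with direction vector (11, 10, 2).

Direction vector d = (11, 10, 2).
AP = (3, 57, 36), and AP × d = (-246, 390, -597).
|AP × d|² = 569025 and |d|² = 225, so the distance is √(569025/225) = √2529 = 3√281.

3√281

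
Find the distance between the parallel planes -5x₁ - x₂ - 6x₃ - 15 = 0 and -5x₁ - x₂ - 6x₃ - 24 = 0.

9√62/62

Both planes have normal n = (-5, -1, -6), |n| = √62. Any point on the first plane is at distance |24 − 15|/|n| = 9/√62 = 9√62/62 from the second.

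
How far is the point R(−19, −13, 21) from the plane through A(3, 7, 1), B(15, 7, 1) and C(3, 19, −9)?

AB = (12, 0, 0) and AC = (0, 12, −10), so a normal is n = AB × AC = (0, 120, 144).
Then n·(−19, −13, 21) − 984 = 480.
|n| = √(0 + 14400 + 20736) = 24√61, so the distance is |480|/(24√61) = 20√61/61.

20√61/61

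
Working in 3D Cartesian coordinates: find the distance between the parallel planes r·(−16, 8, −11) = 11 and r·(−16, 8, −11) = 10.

With common normal n = (−16, 8, −11) (|n| = 21), the distance is |11 − 10|/|n| = 1/21.

1/21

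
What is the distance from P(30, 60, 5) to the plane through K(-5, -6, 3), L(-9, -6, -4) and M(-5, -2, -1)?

3

KL = (-4, 0, -7) and KM = (0, 4, -4), so a normal is n = KL × KM = (28, -16, -16).
Then n·(30, 60, 5) - (-92) = -108.
|n| = √(784 + 256 + 256) = 36, so the distance is |-108|/36 = 3.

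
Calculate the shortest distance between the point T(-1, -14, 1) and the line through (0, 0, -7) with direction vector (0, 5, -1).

Direction vector d = (0, 5, -1).
AP = (-1, -14, 8); AP·d = -78, |AP|² = 261, |d|² = 26.
distance² = |AP|² − (AP·d)²/|d|² = 261 − 6084/26 = 27, so the distance is 3√3.

3√3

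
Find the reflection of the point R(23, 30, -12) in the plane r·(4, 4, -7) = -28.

(-9, -2, 44)

n = (4, 4, -7), |n|² = 81, n·R − (-28) = 324, so t = 324/81 = 4.
Foot F = R − 4·n = (7, 14, 16); the reflection is 2F − R = (-9, -2, 44).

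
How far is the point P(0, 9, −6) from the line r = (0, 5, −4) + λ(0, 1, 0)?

Direction vector d = (0, 1, 0).
AP = (0, 4, −2); AP·d = 4, |AP|² = 20, |d|² = 1.
distance² = |AP|² − (AP·d)²/|d|² = 20 − 16/1 = 4, so the distance is 2.

2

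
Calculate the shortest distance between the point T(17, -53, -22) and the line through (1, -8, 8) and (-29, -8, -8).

√3181

A direction vector is d = (-30, 0, -16).
AP = (16, -45, -30); AP·d = 0, |AP|² = 3181, |d|² = 1156.
distance² = |AP|² − (AP·d)²/|d|² = 3181 − 0/1156 = 3181, so the distance is √3181.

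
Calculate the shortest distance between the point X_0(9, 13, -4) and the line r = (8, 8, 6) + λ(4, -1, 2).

√105

Direction vector d = (4, -1, 2).
AP = (1, 5, -10); AP·d = -21, |AP|² = 126, |d|² = 21.
distance² = |AP|² − (AP·d)²/|d|² = 126 − 441/21 = 105, so the distance is √105.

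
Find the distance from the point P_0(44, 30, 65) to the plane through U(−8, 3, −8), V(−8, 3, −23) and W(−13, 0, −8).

UV = (0, 0, −15) and UW = (−5, −3, 0), so a normal is n = UV × UW = (−45, 75, 0).
n = (−45, 75, 0); n·P − 585 = -315; |n| = 15√34; distance = 315/(15√34) = 21/√34.

21/√34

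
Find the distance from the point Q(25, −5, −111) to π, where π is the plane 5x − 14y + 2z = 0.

n = (5, −14, 2); n·P − 0 = -27; |n| = 15; distance = 27/15 = 9/5.

9/5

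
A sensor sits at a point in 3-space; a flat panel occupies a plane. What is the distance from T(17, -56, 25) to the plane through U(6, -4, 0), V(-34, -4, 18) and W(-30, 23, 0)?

UV = (-40, 0, 18) and UW = (-36, 27, 0), so a normal is n = UV × UW = (-486, -648, -1080).
d = |(-486)·17 + (-648)·(-56) + (-1080)·25 − (-324)| / √(236196 + 419904 + 1166400) = |1350| / 1350 = 1.

1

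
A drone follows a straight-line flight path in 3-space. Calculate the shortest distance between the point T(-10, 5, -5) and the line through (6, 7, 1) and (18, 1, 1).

2√29

A direction vector is d = (12, -6, 0).
AP = (-16, -2, -6), and AP × d = (-36, -72, 120).
|AP × d|² = 20880 and |d|² = 180, so the distance is √(20880/180) = √116 = 2√29.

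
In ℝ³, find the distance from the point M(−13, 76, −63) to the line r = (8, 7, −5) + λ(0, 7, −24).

Direction vector d = (0, 7, −24).
AP = (−21, 69, −58); AP·d = 1875, |AP|² = 8566, |d|² = 625.
distance² = |AP|² − (AP·d)²/|d|² = 8566 − 3515625/625 = 2941, so the distance is √2941.

√2941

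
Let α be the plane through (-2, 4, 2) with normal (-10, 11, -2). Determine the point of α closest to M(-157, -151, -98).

(-155, -766/5, -488/5)

n = (-10, 11, -2), |n|² = 225, and n·M − 60 = 45.
t = 45/225 = 1/5, so the foot is M − t·n = (-157, -151, -98) − (1/5)·(-10, 11, -2) = (-155, -766/5, -488/5).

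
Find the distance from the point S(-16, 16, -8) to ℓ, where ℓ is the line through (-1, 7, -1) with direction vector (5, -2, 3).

√13

Direction vector d = (5, -2, 3).
AP = (-15, 9, -7); AP·d = -114, |AP|² = 355, |d|² = 38.
distance² = |AP|² − (AP·d)²/|d|² = 355 − 12996/38 = 13, so the distance is √13.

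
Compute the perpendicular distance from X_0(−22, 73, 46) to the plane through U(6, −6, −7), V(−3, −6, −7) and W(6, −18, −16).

5

UV = (−9, 0, 0) and UW = (0, −12, −9), so a normal is n = UV × UW = (0, −81, 108).
n = (0, −81, 108); n·P − (-270) = -675; |n| = 135; distance = 675/135 = 5.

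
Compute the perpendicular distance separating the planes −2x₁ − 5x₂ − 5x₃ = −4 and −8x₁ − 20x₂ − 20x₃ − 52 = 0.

17√6/18

Divide the second equation by 4 to match normals: −2x₁ − 5x₂ − 5x₃ = 13.
With common normal n = (−2, −5, −5) (|n| = 3√6), the distance is |(-4) − 13|/|n| = 17/(3√6).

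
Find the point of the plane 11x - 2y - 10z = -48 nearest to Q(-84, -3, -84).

(-1238/15, -49/15, -256/3)

The perpendicular from Q has direction n = (11, -2, -10): r = (-84, -3, -84) + λ(11, -2, -10).
Substitute into the plane: n·(Q + λn) = -48 gives -78 + 225λ = -48, so λ = 2/15.
Foot = (-84, -3, -84) + (2/15)·(11, -2, -10) = (-1238/15, -49/15, -256/3).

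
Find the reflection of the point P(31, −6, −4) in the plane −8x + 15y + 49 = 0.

n = (−8, 15, 0), |n|² = 289, n·P − (-49) = -289, so t = -289/289 = -1.
Foot F = P − (-1)·n = (23, 9, −4); the reflection is 2F − P = (15, 24, −4).

(15, 24, -4)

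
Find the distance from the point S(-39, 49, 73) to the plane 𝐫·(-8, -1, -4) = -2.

Normal vector n = (-8, -1, -4), and n·(-39, 49, 73) - (-2) = -27.
|n| = √(64 + 1 + 16) = 9, so the distance is |-27|/9 = 3.

3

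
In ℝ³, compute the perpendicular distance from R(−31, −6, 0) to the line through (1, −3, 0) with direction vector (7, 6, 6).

3√61

Direction vector d = (7, 6, 6).
AP = (−32, −3, 0), and AP × d = (−18, 192, −171).
|AP × d|² = 66429 and |d|² = 121, so the distance is √(66429/121) = √549 = 3√61.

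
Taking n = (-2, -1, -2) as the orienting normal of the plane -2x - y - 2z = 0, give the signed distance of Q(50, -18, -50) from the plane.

6

n·Q − 0 = 18.
|n| = 3, so the signed distance is 18/3 = 6.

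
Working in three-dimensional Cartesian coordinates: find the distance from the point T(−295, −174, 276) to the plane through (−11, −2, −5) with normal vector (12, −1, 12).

8

The plane has equation n·(r − (−11, −2, −5)) = 0, i.e. n·r = -190.
d = |12·(-295) + (-1)·(-174) + 12·276 − (-190)| / √(144 + 1 + 144) = |136| / 17 = 8.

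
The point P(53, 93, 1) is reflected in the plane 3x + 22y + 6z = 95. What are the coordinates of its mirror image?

With n = (3, 22, 6), the signed offset is (n·P − 95)/|n|² = 2116/529 = 4.
P' = P − 2t·n = (53, 93, 1) − 8·(3, 22, 6) = (29, -83, -47).

(29, -83, -47)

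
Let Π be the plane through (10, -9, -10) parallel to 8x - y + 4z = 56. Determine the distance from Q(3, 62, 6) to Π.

Parallel planes share the normal n = (8, -1, 4); since (10, -9, -10) lies on the plane, its equation is 8x - y + 4z = 49.
Then n·(3, 62, 6) - 49 = -63.
|n| = √(64 + 1 + 16) = 9, so the distance is |-63|/9 = 7.

7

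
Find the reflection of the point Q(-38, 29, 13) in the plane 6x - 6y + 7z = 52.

n = (6, -6, 7), |n|² = 121, n·Q − 52 = -363, so t = -363/121 = -3.
Foot F = Q − (-3)·n = (-20, 11, 34); the reflection is 2F − Q = (-2, -7, 55).

(-2, -7, 55)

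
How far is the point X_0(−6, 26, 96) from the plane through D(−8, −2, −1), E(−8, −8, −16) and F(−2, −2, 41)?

26/15

DE = (0, −6, −15) and DF = (6, 0, 42), so a normal is n = DE × DF = (−252, −90, 36).
n = (−252, −90, 36); n·P − 2160 = 468; |n| = 270; distance = 468/270 = 26/15.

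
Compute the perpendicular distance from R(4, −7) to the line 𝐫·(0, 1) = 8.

15

d = |0·4 + 1·(-7) − 8| / √(0 + 1) = |-15|/1 = 15.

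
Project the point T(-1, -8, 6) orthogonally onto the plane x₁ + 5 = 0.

The perpendicular from T has direction n = (1, 0, 0): r = (-1, -8, 6) + t(1, 0, 0).
Substitute into the plane: n·(T + tn) = -5 gives -1 + 1t = -5, so t = -4.
Foot = (-1, -8, 6) + (-4)·(1, 0, 0) = (-5, -8, 6).

(-5, -8, 6)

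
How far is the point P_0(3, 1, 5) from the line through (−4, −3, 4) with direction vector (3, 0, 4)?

Direction vector d = (3, 0, 4).
AP = (7, 4, 1); AP·d = 25, |AP|² = 66, |d|² = 25.
distance² = |AP|² − (AP·d)²/|d|² = 66 − 625/25 = 41, so the distance is √41.

√41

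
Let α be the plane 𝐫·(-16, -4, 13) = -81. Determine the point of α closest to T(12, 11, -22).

n = (-16, -4, 13), |n|² = 441, and n·T − (-81) = -441.
t = -441/441 = -1, so the foot is T − t·n = (12, 11, -22) − (-1)·(-16, -4, 13) = (-4, 7, -9).

(-4, 7, -9)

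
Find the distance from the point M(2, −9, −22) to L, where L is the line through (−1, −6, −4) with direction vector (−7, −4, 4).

3√29

Direction vector d = (−7, −4, 4).
AP = (3, −3, −18); AP·d = -81, |AP|² = 342, |d|² = 81.
distance² = |AP|² − (AP·d)²/|d|² = 342 − 6561/81 = 261, so the distance is 3√29.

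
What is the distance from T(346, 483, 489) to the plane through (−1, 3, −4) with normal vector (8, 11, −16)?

8

The plane has equation n·(r − (−1, 3, −4)) = 0, i.e. n·r = 89.
Then n·(346, 483, 489) − 89 = 168.
|n| = √(64 + 121 + 256) = 21, so the distance is |168|/21 = 8.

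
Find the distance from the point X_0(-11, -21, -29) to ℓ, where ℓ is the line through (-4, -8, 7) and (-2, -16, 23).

√785

A direction vector is d = (2, -8, 16).
AP = (-7, -13, -36), and AP × d = (-496, 40, 82).
|AP × d|² = 254340 and |d|² = 324, so the distance is √(254340/324) = √785.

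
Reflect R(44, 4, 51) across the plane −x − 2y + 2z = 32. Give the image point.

With n = (−1, −2, 2), the signed offset is (n·R − 32)/|n|² = 18/9 = 2.
R' = R − 2t·n = (44, 4, 51) − 4·(−1, −2, 2) = (48, 12, 43).

(48, 12, 43)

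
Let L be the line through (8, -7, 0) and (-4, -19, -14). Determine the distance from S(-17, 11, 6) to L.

A direction vector is d = (-12, -12, -14).
AP = (-25, 18, 6); AP·d = 0, |AP|² = 985, |d|² = 484.
distance² = |AP|² − (AP·d)²/|d|² = 985 − 0/484 = 985, so the distance is √985.

√985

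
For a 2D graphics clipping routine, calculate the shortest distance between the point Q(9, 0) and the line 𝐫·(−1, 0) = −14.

5

The normal to the line is n = (−1, 0) with |n| = 1.
|n·Q − (-14)| = |-9 − (-14)| = 5, so the distance is 5/1 = 5.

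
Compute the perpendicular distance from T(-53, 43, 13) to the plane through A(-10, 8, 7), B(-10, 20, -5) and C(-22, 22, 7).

5

AB = (0, 12, -12) and AC = (-12, 14, 0), so a normal is n = AB × AC = (168, 144, 144).
Then n·(-53, 43, 13) - 480 = -1320.
|n| = √(28224 + 20736 + 20736) = 264, so the distance is |-1320|/264 = 5.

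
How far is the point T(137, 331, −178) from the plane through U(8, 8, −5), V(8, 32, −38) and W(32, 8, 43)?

5

UV = (0, 24, −33) and UW = (24, 0, 48), so a normal is n = UV × UW = (1152, −792, −576).
n = (1152, −792, −576); n·P − 5760 = -7560; |n| = 1512; distance = 7560/1512 = 5.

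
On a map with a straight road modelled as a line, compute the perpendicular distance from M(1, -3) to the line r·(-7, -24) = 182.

The normal to the line is n = (-7, -24) with |n| = 25.
|n·M − 182| = |65 − 182| = 117, so the distance is 117/25.

117/25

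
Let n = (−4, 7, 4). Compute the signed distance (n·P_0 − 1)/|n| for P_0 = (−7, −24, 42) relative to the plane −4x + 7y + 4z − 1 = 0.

n·P_0 − 1 = 27.
|n| = 9, so the signed distance is 27/9 = 3.

3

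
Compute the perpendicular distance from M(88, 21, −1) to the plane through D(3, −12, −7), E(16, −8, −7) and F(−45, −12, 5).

1/3

DE = (13, 4, 0) and DF = (−48, 0, 12), so a normal is n = DE × DF = (48, −156, 192).
n = (48, −156, 192); n·P − 672 = 84; |n| = 252; distance = 84/252 = 1/3.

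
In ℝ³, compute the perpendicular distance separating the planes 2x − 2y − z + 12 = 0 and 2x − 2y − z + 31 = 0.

With common normal n = (2, −2, −1) (|n| = 3), the distance is |(-12) − (-31)|/|n| = 19/3.

19/3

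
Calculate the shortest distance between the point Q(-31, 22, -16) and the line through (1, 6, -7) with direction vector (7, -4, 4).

√65

Direction vector d = (7, -4, 4).
AP = (-32, 16, -9), and AP × d = (28, 65, 16).
|AP × d|² = 5265 and |d|² = 81, so the distance is √(5265/81) = √65.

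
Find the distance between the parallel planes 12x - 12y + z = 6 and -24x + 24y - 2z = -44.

Divide the second equation by -2 to match normals: 12x - 12y + z = 22.
Both planes have normal n = (12, -12, 1), |n| = 17. Any point on the first plane is at distance |22 − 6|/|n| = 16/17 from the second.

16/17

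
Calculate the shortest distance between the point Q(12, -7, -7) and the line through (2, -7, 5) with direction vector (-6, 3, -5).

Direction vector d = (-6, 3, -5).
AP = (10, 0, -12), and AP × d = (36, 122, 30).
|AP × d|² = 17080 and |d|² = 70, so the distance is √(17080/70) = √244 = 2√61.

2√61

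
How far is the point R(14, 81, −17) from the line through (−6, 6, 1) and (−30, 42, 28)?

3√577

A direction vector is d = (−24, 36, 27).
AP = (20, 75, −18); AP·d = 1734, |AP|² = 6349, |d|² = 2601.
distance² = |AP|² − (AP·d)²/|d|² = 6349 − 3006756/2601 = 5193, so the distance is 3√577.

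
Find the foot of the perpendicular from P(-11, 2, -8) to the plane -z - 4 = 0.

(-11, 2, -4)

The perpendicular from P has direction n = (0, 0, -1): r = (-11, 2, -8) + μ(0, 0, -1).
Substitute into the plane: n·(P + μn) = 4 gives 8 + 1μ = 4, so μ = -4.
Foot = (-11, 2, -8) + (-4)·(0, 0, -1) = (-11, 2, -4).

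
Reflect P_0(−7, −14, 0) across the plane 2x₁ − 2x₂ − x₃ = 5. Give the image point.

(-11, -10, 2)

With n = (2, −2, −1), the signed offset is (n·P_0 − 5)/|n|² = 9/9 = 1.
P_0' = P_0 − 2t·n = (−7, −14, 0) − 2·(2, −2, −1) = (−11, −10, 2).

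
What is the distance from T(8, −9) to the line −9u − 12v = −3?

d = |(-9)·8 + (-12)·(-9) − (-3)| / √(81 + 144) = |39|/15 = 13/5.

13/5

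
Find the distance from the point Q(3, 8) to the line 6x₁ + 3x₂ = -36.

26√5/5

d = |6·3 + 3·8 − (-36)| / √(36 + 9) = |78|/(3√5) = 26/√5.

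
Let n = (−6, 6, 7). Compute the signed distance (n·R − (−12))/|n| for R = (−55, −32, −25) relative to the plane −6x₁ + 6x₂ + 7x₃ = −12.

-25/11

n·R − (-12) = -25.
|n| = 11, so the signed distance is -25/11.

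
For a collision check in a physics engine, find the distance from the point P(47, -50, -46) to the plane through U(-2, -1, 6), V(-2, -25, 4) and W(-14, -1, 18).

UV = (0, -24, -2) and UW = (-12, 0, 12), so a normal is n = UV × UW = (-288, 24, -288).
Then n·(47, -50, -46) - (-1176) = -312.
|n| = √(82944 + 576 + 82944) = 408, so the distance is |-312|/408 = 13/17.

13/17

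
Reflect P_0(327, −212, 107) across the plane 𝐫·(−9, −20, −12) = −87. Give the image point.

(8247/25, -1028/5, 2771/25)

n = (−9, −20, −12), |n|² = 625, n·P_0 − (-87) = 100, so t = 100/625 = 4/25.
Foot F = P_0 − (4/25)·n = (8211/25, −1044/5, 2723/25); the reflection is 2F − P_0 = (8247/25, −1028/5, 2771/25).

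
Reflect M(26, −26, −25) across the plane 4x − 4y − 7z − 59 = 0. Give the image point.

(-6, 6, 31)

With n = (4, −4, −7), the signed offset is (n·M − 59)/|n|² = 324/81 = 4.
M' = M − 2t·n = (26, −26, −25) − 8·(4, −4, −7) = (−6, 6, 31).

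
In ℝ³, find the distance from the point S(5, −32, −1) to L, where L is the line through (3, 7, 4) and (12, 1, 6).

A direction vector is d = (9, −6, 2).
AP = (2, −39, −5); AP·d = 242, |AP|² = 1550, |d|² = 121.
distance² = |AP|² − (AP·d)²/|d|² = 1550 − 58564/121 = 1066, so the distance is √1066.

√1066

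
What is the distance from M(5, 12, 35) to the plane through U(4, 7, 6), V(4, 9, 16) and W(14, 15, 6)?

4√42/21

UV = (0, 2, 10) and UW = (10, 8, 0), so a normal is n = UV × UW = (−80, 100, −20).
n = (−80, 100, −20); n·P − 260 = -160; |n| = 20√42; distance = 160/(20√42) = 4√42/21.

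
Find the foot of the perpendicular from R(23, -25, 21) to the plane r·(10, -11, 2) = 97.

The perpendicular from R has direction n = (10, -11, 2): r = (23, -25, 21) + μ(10, -11, 2).
Substitute into the plane: n·(R + μn) = 97 gives 547 + 225μ = 97, so μ = -2.
Foot = (23, -25, 21) + (-2)·(10, -11, 2) = (3, -3, 17).

(3, -3, 17)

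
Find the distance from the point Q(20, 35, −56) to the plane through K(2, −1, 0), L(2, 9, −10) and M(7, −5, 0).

KL = (0, 10, −10) and KM = (5, −4, 0), so a normal is n = KL × KM = (−40, −50, −50).
d = |(-40)·20 + (-50)·35 + (-50)·(-56) − (-30)| / √(1600 + 2500 + 2500) = |280| / (10√66) = 28/√66.

14√66/33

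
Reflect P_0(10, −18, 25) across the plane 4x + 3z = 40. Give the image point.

(-14, -18, 7)

n = (4, 0, 3), |n|² = 25, n·P_0 − 40 = 75, so t = 75/25 = 3.
Foot F = P_0 − 3·n = (−2, −18, 16); the reflection is 2F − P_0 = (−14, −18, 7).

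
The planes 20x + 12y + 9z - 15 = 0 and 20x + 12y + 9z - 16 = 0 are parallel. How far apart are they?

Both planes have normal n = (20, 12, 9), |n| = 25. Any point on the first plane is at distance |16 − 15|/|n| = 1/25 from the second.

1/25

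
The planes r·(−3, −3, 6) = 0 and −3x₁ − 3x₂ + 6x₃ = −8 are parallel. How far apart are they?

4√6/9

Both planes have normal n = (−3, −3, 6), |n| = 3√6. Any point on the first plane is at distance |(-8) − 0|/|n| = 8/(3√6) from the second.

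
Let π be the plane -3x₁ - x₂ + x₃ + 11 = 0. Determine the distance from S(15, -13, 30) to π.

n = (-3, -1, 1); n·P − (-11) = 9; |n| = √11; distance = 9/√11.

9/√11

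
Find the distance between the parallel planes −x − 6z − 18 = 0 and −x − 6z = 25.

With common normal n = (−1, 0, −6) (|n| = √37), the distance is |18 − 25|/|n| = 7/√37 = 7√37/37.

7√37/37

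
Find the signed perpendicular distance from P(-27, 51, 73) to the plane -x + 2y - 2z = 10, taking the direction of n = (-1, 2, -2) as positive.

-9

n·P − 10 = -27.
|n| = 3, so the signed distance is -27/3 = -9.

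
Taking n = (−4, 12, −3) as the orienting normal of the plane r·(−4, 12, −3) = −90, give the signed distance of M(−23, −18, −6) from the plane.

n·M − (-90) = -16.
|n| = 13, so the signed distance is -16/13.

-16/13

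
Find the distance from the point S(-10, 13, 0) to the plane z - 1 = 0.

1

n = (0, 0, 1); n·P − 1 = -1; |n| = 1; distance = 1/1 = 1.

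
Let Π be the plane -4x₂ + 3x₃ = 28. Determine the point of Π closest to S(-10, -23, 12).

(-10, -7, 0)

n = (0, -4, 3), |n|² = 25, and n·S − 28 = 100.
t = 100/25 = 4, so the foot is S − t·n = (-10, -23, 12) − 4·(0, -4, 3) = (-10, -7, 0).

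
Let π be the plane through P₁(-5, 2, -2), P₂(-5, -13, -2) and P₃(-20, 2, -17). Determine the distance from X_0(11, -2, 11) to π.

3√2/2

P₁P₂ = (0, -15, 0) and P₁P₃ = (-15, 0, -15), so a normal is n = P₁P₂ × P₁P₃ = (225, 0, -225).
Then n·(11, -2, 11) - (-675) = 675.
|n| = √(50625 + 0 + 50625) = 225√2, so the distance is |675|/(225√2) = 3/√2.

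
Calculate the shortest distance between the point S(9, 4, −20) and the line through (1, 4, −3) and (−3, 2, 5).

A direction vector is d = (−4, −2, 8).
AP = (8, 0, −17); AP·d = -168, |AP|² = 353, |d|² = 84.
distance² = |AP|² − (AP·d)²/|d|² = 353 − 28224/84 = 17, so the distance is √17.

√17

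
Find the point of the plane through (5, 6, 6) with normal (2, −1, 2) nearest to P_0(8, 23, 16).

The perpendicular from P_0 has direction n = (2, −1, 2): r = (8, 23, 16) + λ(2, −1, 2).
Substitute into the plane: n·(P_0 + λn) = 16 gives 25 + 9λ = 16, so λ = -1.
Foot = (8, 23, 16) + (-1)·(2, −1, 2) = (6, 24, 14).

(6, 24, 14)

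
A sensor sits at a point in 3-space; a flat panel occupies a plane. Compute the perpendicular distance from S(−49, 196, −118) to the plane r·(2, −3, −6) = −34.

n = (2, −3, −6); n·P − (-34) = 56; |n| = 7; distance = 56/7 = 8.

8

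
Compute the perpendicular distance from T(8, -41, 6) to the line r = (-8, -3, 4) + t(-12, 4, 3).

2√257

Direction vector d = (-12, 4, 3).
AP = (16, -38, 2); AP·d = -338, |AP|² = 1704, |d|² = 169.
distance² = |AP|² − (AP·d)²/|d|² = 1704 − 114244/169 = 1028, so the distance is 2√257.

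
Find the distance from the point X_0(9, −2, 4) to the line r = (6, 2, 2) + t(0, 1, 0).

√13

Direction vector d = (0, 1, 0).
AP = (3, −4, 2), and AP × d = (−2, 0, 3).
|AP × d|² = 13 and |d|² = 1, so the distance is √13.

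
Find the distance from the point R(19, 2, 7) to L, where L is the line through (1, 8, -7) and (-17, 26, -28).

A direction vector is d = (-18, 18, -21).
AP = (18, -6, 14); AP·d = -726, |AP|² = 556, |d|² = 1089.
distance² = |AP|² − (AP·d)²/|d|² = 556 − 527076/1089 = 72, so the distance is 6√2.

6√2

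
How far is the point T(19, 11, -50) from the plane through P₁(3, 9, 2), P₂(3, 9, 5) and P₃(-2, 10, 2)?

√26

P₁P₂ = (0, 0, 3) and P₁P₃ = (-5, 1, 0), so a normal is n = P₁P₂ × P₁P₃ = (-3, -15, 0).
d = |(-3)·19 + (-15)·11 − (-144)| / √(9 + 225 + 0) = |-78| / (3√26) = √26.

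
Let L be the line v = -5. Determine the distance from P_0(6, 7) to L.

12

d = |0·6 + 1·7 − (-5)| / √(0 + 1) = |12|/1 = 12.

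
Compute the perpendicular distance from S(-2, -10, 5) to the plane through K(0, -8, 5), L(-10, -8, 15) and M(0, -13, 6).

4√51/17

KL = (-10, 0, 10) and KM = (0, -5, 1), so a normal is n = KL × KM = (50, 10, 50).
n = (50, 10, 50); n·P − 170 = -120; |n| = 10√51; distance = 120/(10√51) = 12/√51.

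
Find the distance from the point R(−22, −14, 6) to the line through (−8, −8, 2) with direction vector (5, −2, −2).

2√29

Direction vector d = (5, −2, −2).
AP = (−14, −6, 4), and AP × d = (20, −8, 58).
|AP × d|² = 3828 and |d|² = 33, so the distance is √(3828/33) = √116 = 2√29.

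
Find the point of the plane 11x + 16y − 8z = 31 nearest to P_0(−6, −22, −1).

(5, -6, -9)

n = (11, 16, −8), |n|² = 441, and n·P_0 − 31 = -441.
t = -441/441 = -1, so the foot is P_0 − t·n = (−6, −22, −1) − (-1)·(11, 16, −8) = (5, −6, −9).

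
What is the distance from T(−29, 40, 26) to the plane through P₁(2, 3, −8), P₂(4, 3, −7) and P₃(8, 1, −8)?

12/√14

P₁P₂ = (2, 0, 1) and P₁P₃ = (6, −2, 0), so a normal is n = P₁P₂ × P₁P₃ = (2, 6, −4).
d = |2·(-29) + 6·40 + (-4)·26 − 54| / √(4 + 36 + 16) = |24| / (2√14) = 12/√14.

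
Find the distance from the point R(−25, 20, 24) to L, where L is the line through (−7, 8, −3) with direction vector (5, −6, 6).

Direction vector d = (5, −6, 6).
AP = (−18, 12, 27); AP·d = 0, |AP|² = 1197, |d|² = 97.
distance² = |AP|² − (AP·d)²/|d|² = 1197 − 0/97 = 1197, so the distance is 3√133.

3√133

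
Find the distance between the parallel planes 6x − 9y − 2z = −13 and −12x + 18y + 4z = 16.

Divide the second equation by -2 to match normals: 6x − 9y − 2z = -8.
Both planes have normal n = (6, −9, −2), |n| = 11. Any point on the first plane is at distance |(-8) − (-13)|/|n| = 5/11 from the second.

5/11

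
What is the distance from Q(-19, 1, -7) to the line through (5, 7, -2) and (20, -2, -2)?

A direction vector is d = (15, -9, 0).
AP = (-24, -6, -5); AP·d = -306, |AP|² = 637, |d|² = 306.
distance² = |AP|² − (AP·d)²/|d|² = 637 − 93636/306 = 331, so the distance is √331.

√331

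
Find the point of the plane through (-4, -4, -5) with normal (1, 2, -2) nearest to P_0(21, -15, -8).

The perpendicular from P_0 has direction n = (1, 2, -2): r = (21, -15, -8) + t(1, 2, -2).
Substitute into the plane: n·(P_0 + tn) = -2 gives 7 + 9t = -2, so t = -1.
Foot = (21, -15, -8) + (-1)·(1, 2, -2) = (20, -17, -6).

(20, -17, -6)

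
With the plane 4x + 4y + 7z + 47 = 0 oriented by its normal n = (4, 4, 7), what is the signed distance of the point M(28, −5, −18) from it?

n·M − (-47) = 13.
|n| = 9, so the signed distance is 13/9.

13/9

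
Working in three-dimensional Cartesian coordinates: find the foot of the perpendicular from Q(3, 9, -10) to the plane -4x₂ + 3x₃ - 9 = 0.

n = (0, -4, 3), |n|² = 25, and n·Q − 9 = -75.
t = -75/25 = -3, so the foot is Q − t·n = (3, 9, -10) − (-3)·(0, -4, 3) = (3, -3, -1).

(3, -3, -1)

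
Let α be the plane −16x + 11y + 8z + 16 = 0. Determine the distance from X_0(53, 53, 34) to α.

23/21

n = (−16, 11, 8); n·P − (-16) = 23; |n| = 21; distance = 23/21.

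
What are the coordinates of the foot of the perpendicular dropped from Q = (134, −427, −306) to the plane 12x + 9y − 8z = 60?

(2170/17, -7340/17, -5130/17)

The perpendicular from Q has direction n = (12, 9, −8): r = (134, −427, −306) + λ(12, 9, −8).
Substitute into the plane: n·(Q + λn) = 60 gives 213 + 289λ = 60, so λ = -9/17.
Foot = (134, −427, −306) + (-9/17)·(12, 9, −8) = (2170/17, −7340/17, −5130/17).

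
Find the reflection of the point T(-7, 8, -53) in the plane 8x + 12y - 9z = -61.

With n = (8, 12, -9), the signed offset is (n·T − (-61))/|n|² = 578/289 = 2.
T' = T − 2t·n = (-7, 8, -53) − 4·(8, 12, -9) = (-39, -40, -17).

(-39, -40, -17)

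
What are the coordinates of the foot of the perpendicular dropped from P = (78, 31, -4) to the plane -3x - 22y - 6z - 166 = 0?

The perpendicular from P has direction n = (-3, -22, -6): r = (78, 31, -4) + μ(-3, -22, -6).
Substitute into the plane: n·(P + μn) = 166 gives -892 + 529μ = 166, so μ = 2.
Foot = (78, 31, -4) + 2·(-3, -22, -6) = (72, -13, -16).

(72, -13, -16)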